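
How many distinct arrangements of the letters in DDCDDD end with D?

Fix D in the last position and arrange the remaining 5 letters.
Those 5 letters have D appearing 4 times, giving (5)!/(4!) = 5.

5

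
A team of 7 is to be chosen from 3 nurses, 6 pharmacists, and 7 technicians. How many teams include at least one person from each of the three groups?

9569

With no constraint there are C(16,7) = 11440 possible selections.
Selections missing a whole group: no nurses → C(13,7) = 1716; no pharmacists → C(10,7) = 120; no technicians → C(9,7) = 36.
Add back selections omitting two groups (i.e. drawn from a single group): C(3,7) + C(6,7) + C(7,7) = 1.
By inclusion–exclusion: 11440 − 1872 + 1 = 9569.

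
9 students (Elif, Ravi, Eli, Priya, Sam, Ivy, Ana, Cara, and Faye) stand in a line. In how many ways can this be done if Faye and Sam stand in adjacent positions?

Place the 7 others and the Faye-Sam pair as 8 objects in a line; the pair has 2 internal arrangements.
So the count is 2·(8)! = 80640.

80640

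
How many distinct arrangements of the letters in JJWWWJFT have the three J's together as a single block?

Treat the 3 copies of J as a single block. The multiset to arrange is then {JJJ, F, T, W, W, W}, 6 items in all.
That gives (6)!/(3!) = 120 arrangements.

120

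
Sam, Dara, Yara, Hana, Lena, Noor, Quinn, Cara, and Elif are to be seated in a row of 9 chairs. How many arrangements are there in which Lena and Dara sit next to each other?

Treat {Lena, Dara} as a single unit. There are 8 units to order, and the pair itself can be ordered 2 ways.
So the count is 2·(8)! = 80640.

80640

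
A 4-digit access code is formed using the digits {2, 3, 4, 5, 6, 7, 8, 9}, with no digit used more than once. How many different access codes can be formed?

1680

This is a permutation of 4 out of 8: P(8,4) = 8!/4!.
8 × 7 × 6 × 5 = 1680.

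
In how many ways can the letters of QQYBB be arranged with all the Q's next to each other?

Treat the 2 copies of Q as a single block. The multiset to arrange is then {QQ, B, B, Y}, 4 items in all.
That gives (4)!/(2!) = 12 arrangements.

12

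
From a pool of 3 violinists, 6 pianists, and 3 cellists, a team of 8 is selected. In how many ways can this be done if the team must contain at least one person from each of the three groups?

With no constraint there are C(12,8) = 495 possible selections.
Selections missing a whole group: no violinists → C(9,8) = 9; no pianists → C(6,8) = 0; no cellists → C(9,8) = 9.
Add back selections omitting two groups (i.e. drawn from a single group): C(3,8) + C(6,8) + C(3,8) = 0.
By inclusion–exclusion: 495 − 18 + 0 = 477.

477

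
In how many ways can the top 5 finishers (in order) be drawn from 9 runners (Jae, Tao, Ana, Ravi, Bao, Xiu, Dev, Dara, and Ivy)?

15120

This is an ordered selection of 5 from 9: P(9,5).
That gives 9 × 8 × 7 × 6 × 5 = 15120.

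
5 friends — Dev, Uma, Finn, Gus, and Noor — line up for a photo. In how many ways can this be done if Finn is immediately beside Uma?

Place the 3 others and the Finn-Uma pair as 4 objects in a line; the pair has 2 internal arrangements.
That gives 2 × 4! = 2 × 24 = 48.

48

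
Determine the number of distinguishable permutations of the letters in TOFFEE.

Letter multiplicities in TOFFEE: E×2, F×2, O×1, T×1.
Dividing 6! = 720 by 2!·2! = 4 for the repeated letters gives 180.

180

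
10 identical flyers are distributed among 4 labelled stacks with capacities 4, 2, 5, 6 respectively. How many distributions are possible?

By stars and bars, unrestricted non-negative solutions to x_1+…+x_4 = 10 number C(10+3,3) = 286.
Subtract solutions that violate a single cap (substitute x_i' = x_i − (cap_i+1)): x_1 ≥ 5 gives C(8,3) = 56; x_2 ≥ 3 gives C(10,3) = 120; x_3 ≥ 6 gives C(7,3) = 35; x_4 ≥ 7 gives C(6,3) = 20. Together 231.
Add back pairs where two caps are both exceeded: 10 + 0 + 0 + 4 + 1 + 0 = 15.
By inclusion–exclusion the count is 286 − 231 + 15 = 70.

70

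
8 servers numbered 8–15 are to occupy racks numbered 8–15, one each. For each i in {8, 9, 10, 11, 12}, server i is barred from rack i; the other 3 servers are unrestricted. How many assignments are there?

21234

Let Aᵢ (for 8 ≤ i ≤ 12) be the placements that put server i in its forbidden rack. Any j of these fix j positions, leaving (8−j)! ways to fill the rest, and there are C(5,j) ways to pick which j.
By inclusion–exclusion, the number of valid placements is Σ_{j=0}^{5} (−1)^j C(5,j)·(8−j)!.
Computing: 40320 − 25200 + 7200 − 1200 + 120 − 6 = 21234.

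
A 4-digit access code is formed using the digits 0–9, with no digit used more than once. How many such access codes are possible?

With no repetition, fill the 4 digits in order: 10 choices, then 9, down to 7.
That product is 10 × 9 × 8 × 7 = 5040.

5040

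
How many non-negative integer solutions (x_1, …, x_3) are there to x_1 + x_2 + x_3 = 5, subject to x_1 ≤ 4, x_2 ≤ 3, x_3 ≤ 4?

16

Ignoring the caps, the number of non-negative solutions to x_1+…+x_3 = 5 is C(7,2) = 21.
Subtract solutions that violate a single cap (substitute x_i' = x_i − (cap_i+1)): x_1 ≥ 5 gives C(2,2) = 1; x_2 ≥ 4 gives C(3,2) = 3; x_3 ≥ 5 gives C(2,2) = 1. Together 5.
No two caps can be exceeded simultaneously, so the pair terms are all 0.
By inclusion–exclusion the count is 21 − 5 + 0 = 16.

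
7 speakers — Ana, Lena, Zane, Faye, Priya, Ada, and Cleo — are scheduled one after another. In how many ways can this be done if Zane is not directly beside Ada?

Of the 7! = 5040 arrangements, those with Zane and Ada adjacent number 2 × 6! = 1440 (treat the pair as a block with 2 internal orders).
So 5040 − 1440 = 3600 arrangements keep them apart.

3600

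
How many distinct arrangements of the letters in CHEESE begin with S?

20

Fix S in the first position and arrange the remaining 5 letters.
Those 5 letters have E appearing 3 times, giving (5)!/(3!) = 20.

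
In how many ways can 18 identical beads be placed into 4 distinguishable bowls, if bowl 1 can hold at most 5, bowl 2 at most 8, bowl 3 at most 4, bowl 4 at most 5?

35

Ignoring the caps, the number of non-negative solutions to x_1+…+x_4 = 18 is C(21,3) = 1330.
Subtract solutions that violate a single cap (substitute x_i' = x_i − (cap_i+1)): x_1 ≥ 6 gives C(15,3) = 455; x_2 ≥ 9 gives C(12,3) = 220; x_3 ≥ 5 gives C(16,3) = 560; x_4 ≥ 6 gives C(15,3) = 455. Together 1690.
Add back pairs where two caps are both exceeded: 20 + 120 + 84 + 35 + 20 + 120 = 399.
Subtract triples: 0 + 0 + 4 + 0 = 4.
By inclusion–exclusion the count is 1330 − 1690 + 399 − 4 = 35.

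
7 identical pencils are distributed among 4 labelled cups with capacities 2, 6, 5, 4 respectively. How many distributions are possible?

Ignoring the caps, the number of non-negative solutions to x_1+…+x_4 = 7 is C(10,3) = 120.
Subtract solutions that violate a single cap (substitute x_i' = x_i − (cap_i+1)): x_1 ≥ 3 gives C(7,3) = 35; x_2 ≥ 7 gives C(3,3) = 1; x_3 ≥ 6 gives C(4,3) = 4; x_4 ≥ 5 gives C(5,3) = 10. Together 50.
No two caps can be exceeded simultaneously, so the pair terms are all 0.
By inclusion–exclusion the count is 120 − 50 + 0 = 70.

70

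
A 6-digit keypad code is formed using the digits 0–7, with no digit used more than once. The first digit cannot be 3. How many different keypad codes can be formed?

The first digit has 8−1 = 7 choices (anything except 3).
The remaining 5 digits are filled from the other 7 symbols without repetition: 7 × 6 × 5 × 4 × 3 = 2520.
Total: 7 × 2520 = 17640.

17640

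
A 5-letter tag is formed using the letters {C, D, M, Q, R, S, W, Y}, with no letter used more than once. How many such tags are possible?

6720

Choose and order 5 of the 8 symbols: the first letter has 8 options, the next 7, and so on down to 4.
That product is 8 × 7 × 6 × 5 × 4 = 6720.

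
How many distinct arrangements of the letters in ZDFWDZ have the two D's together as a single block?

Treat the 2 copies of D as a single block. The multiset to arrange is then {DD, F, W, Z, Z}, 5 items in all.
That gives (5)!/(2!) = 60 arrangements.

60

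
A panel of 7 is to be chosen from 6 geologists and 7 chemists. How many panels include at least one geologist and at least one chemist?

With no constraint there are C(13,7) = 1716 possible selections.
Subtract selections that omit an entire group: no geologists → C(7,7) = 1; no chemists → C(6,7) = 0.
Both groups omitted at once is impossible, so 1716 − 1 = 1715.

1715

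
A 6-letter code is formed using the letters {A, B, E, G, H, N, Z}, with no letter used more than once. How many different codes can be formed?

Choose and order 6 of the 7 symbols: the first letter has 7 options, the next 6, and so on down to 2.
That product is 7 × 6 × 5 × 4 × 3 × 2 = 5040.

5040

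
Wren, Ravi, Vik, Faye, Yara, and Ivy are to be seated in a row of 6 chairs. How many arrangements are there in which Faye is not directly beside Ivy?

Of the 6! = 720 arrangements, those with Faye and Ivy adjacent number 2 × 5! = 240 (treat the pair as a block with 2 internal orders).
Complementary counting: 720 − 240 = 480.

480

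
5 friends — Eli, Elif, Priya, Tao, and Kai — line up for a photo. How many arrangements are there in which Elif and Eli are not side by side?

72

There are 5! = 120 arrangements in all. If Elif and Eli are adjacent, merging them into one block gives 2·(4)! = 48 arrangements.
So 120 − 48 = 72 arrangements keep them apart.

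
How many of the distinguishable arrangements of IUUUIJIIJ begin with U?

420

Fix U in the first position and arrange the remaining 8 letters.
Those 8 letters have I appearing 4 times, J appearing twice, and U appearing twice, giving (8)!/(4!·2!·2!) = 420.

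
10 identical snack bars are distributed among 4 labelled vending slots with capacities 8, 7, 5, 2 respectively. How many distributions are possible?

121

By stars and bars, unrestricted non-negative solutions to x_1+…+x_4 = 10 number C(10+3,3) = 286.
Subtract solutions that violate a single cap (substitute x_i' = x_i − (cap_i+1)): x_1 ≥ 9 gives C(4,3) = 4; x_2 ≥ 8 gives C(5,3) = 10; x_3 ≥ 6 gives C(7,3) = 35; x_4 ≥ 3 gives C(10,3) = 120. Together 169.
Add back pairs where two caps are both exceeded: 0 + 0 + 0 + 0 + 0 + 4 = 4.
By inclusion–exclusion the count is 286 − 169 + 4 = 121.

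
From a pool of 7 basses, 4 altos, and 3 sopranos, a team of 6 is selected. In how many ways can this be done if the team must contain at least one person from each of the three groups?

2331

Unrestricted: C(14,6) = 3003 ways to pick any 6 of the 14.
Subtract selections that omit an entire group: no basses → C(7,6) = 7; no altos → C(10,6) = 210; no sopranos → C(11,6) = 462.
Add back selections omitting two groups (i.e. drawn from a single group): C(7,6) + C(4,6) + C(3,6) = 7.
By inclusion–exclusion: 3003 − 679 + 7 = 2331.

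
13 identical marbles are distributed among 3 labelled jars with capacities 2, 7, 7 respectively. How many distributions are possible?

Without the upper bounds there are C(15,2) = 105 ways to split 13 among 3 jars.
Subtract solutions that violate a single cap (substitute x_i' = x_i − (cap_i+1)): x_1 ≥ 3 gives C(12,2) = 66; x_2 ≥ 8 gives C(7,2) = 21; x_3 ≥ 8 gives C(7,2) = 21. Together 108.
Add back pairs where two caps are both exceeded: 6 + 6 + 0 = 12.
By inclusion–exclusion the count is 105 − 108 + 12 = 9.

9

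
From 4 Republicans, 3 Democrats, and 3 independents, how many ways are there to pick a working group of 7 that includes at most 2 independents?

Split by how many independents are chosen (0 through 2).
Sum: C(3,0)·C(7,7) + C(3,1)·C(7,6) + C(3,2)·C(7,5) = 1 + 21 + 63 = 85.

85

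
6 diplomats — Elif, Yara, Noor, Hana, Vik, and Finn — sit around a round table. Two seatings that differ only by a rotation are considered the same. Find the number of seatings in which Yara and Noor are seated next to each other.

Glue Yara and Noor into a block (2 internal orders). Seating 5 units around a circle gives (4)! arrangements.
So 2 × (4)! = 2 × 24 = 48.

48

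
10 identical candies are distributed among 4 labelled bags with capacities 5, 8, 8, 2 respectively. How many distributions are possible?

By stars and bars, unrestricted non-negative solutions to x_1+…+x_4 = 10 number C(10+3,3) = 286.
Subtract solutions that violate a single cap (substitute x_i' = x_i − (cap_i+1)): x_1 ≥ 6 gives C(7,3) = 35; x_2 ≥ 9 gives C(4,3) = 4; x_3 ≥ 9 gives C(4,3) = 4; x_4 ≥ 3 gives C(10,3) = 120. Together 163.
Add back pairs where two caps are both exceeded: 0 + 0 + 4 + 0 + 0 + 0 = 4.
By inclusion–exclusion the count is 286 − 163 + 4 = 127.

127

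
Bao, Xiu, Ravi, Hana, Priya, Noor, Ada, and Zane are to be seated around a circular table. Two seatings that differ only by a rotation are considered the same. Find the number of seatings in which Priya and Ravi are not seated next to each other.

All circular seatings of 8 people number (7)! = 5040.
Those with Priya next to Ravi: fuse the pair into one unit and seat 7 units around a circle — 2·(6)! = 1440.
Subtracting, 5040 − 1440 = 3600.

3600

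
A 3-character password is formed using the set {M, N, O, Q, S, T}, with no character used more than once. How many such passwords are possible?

With no repetition, fill the 3 characters in order: 6 choices, then 5, down to 4.
6 × 5 × 4 = 120.

120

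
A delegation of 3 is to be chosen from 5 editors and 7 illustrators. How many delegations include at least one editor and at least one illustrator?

Unrestricted: C(12,3) = 220 ways to pick any 3 of the 12.
Subtract selections that omit an entire group: no editors → C(7,3) = 35; no illustrators → C(5,3) = 10.
Both groups omitted at once is impossible, so 220 − 45 = 175.

175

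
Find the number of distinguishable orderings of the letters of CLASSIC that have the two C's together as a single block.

360

Treat the 2 copies of C as a single block. The multiset to arrange is then {CC, A, I, L, S, S}, 6 items in all.
That gives (6)!/(2!) = 360 arrangements.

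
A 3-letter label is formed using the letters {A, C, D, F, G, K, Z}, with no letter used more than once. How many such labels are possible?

Choose and order 3 of the 7 symbols: the first letter has 7 options, the next 6, then 5.
That product is 7 × 6 × 5 = 210.

210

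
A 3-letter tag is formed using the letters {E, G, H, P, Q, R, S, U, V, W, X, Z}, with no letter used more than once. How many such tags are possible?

1320

This is a permutation of 3 out of 12: P(12,3) = 12!/9!.
12 × 11 × 10 = 1320.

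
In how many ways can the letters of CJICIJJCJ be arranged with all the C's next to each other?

Treat the 3 copies of C as a single block. The multiset to arrange is then {CCC, I, I, J, J, J, J}, 7 items in all.
That gives (7)!/(4!·2!) = 105 arrangements.

105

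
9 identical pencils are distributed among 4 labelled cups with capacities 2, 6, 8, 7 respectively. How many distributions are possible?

Without the upper bounds there are C(12,3) = 220 ways to split 9 among 4 cups.
Subtract solutions that violate a single cap (substitute x_i' = x_i − (cap_i+1)): x_1 ≥ 3 gives C(9,3) = 84; x_2 ≥ 7 gives C(5,3) = 10; x_3 ≥ 9 gives C(3,3) = 1; x_4 ≥ 8 gives C(4,3) = 4. Together 99.
No two caps can be exceeded simultaneously, so the pair terms are all 0.
By inclusion–exclusion the count is 220 − 99 + 0 = 121.

121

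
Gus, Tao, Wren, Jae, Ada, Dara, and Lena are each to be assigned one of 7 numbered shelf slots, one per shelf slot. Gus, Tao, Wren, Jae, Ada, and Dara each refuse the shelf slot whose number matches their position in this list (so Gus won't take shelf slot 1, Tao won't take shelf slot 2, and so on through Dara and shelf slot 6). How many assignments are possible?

2119

Let Aᵢ (for 1 ≤ i ≤ 6) be the placements that put person i in their forbidden shelf slot. Any j of these fix j positions, leaving (7−j)! ways to fill the rest, and there are C(6,j) ways to pick which j.
By inclusion–exclusion, the number of valid placements is Σ_{j=0}^{6} (−1)^j C(6,j)·(7−j)!.
Computing: 5040 − 4320 + 1800 − 480 + 90 − 12 + 1 = 2119.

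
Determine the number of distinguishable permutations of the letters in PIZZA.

60

Letter multiplicities in PIZZA: A×1, I×1, P×1, Z×2.
So there are 5! / (2!) = 60 distinguishable arrangements.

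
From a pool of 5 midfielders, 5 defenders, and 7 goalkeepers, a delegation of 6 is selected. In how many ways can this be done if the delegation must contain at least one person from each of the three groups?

With no constraint there are C(17,6) = 12376 possible selections.
Selections missing a whole group: no midfielders → C(12,6) = 924; no defenders → C(12,6) = 924; no goalkeepers → C(10,6) = 210.
Add back selections omitting two groups (i.e. drawn from a single group): C(5,6) + C(5,6) + C(7,6) = 7.
By inclusion–exclusion: 12376 − 2058 + 7 = 10325.

10325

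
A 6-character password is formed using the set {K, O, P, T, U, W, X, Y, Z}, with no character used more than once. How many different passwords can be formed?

Choose and order 6 of the 9 symbols: the first character has 9 options, the next 8, and so on down to 4.
That product is 9 × 8 × 7 × 6 × 5 × 4 = 60480.

60480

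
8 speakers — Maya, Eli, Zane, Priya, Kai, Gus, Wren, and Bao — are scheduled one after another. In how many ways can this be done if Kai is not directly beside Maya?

30240

There are 8! = 40320 arrangements in all. If Kai and Maya are adjacent, merging them into one block gives 2·(7)! = 10080 arrangements.
So 40320 − 10080 = 30240 arrangements keep them apart.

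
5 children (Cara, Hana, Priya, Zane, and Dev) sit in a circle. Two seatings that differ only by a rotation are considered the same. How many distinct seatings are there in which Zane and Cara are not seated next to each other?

All circular seatings of 5 people number (4)! = 24.
Those with Zane next to Cara: fuse the pair into one unit and seat 4 units around a circle — 2·(3)! = 12.
Subtracting, 24 − 12 = 12.

12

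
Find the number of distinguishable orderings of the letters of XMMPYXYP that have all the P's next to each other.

Treat the 2 copies of P as a single block. The multiset to arrange is then {PP, M, M, X, X, Y, Y}, 7 items in all.
That gives (7)!/(2!·2!·2!) = 630 arrangements.

630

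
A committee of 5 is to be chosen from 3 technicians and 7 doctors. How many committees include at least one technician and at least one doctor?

231

Unrestricted: C(10,5) = 252 ways to pick any 5 of the 10.
Selections missing a whole group: no technicians → C(7,5) = 21; no doctors → C(3,5) = 0.
Both groups omitted at once is impossible, so 252 − 21 = 231.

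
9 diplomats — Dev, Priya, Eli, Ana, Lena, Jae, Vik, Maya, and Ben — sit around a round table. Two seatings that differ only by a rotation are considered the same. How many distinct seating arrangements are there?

40320

Fix one person's seat to break rotational symmetry; the remaining 8 people can be arranged in (8)! = 40320 ways.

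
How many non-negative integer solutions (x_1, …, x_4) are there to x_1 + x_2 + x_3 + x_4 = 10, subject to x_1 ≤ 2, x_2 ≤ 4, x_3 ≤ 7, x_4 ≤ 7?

100

Ignoring the caps, the number of non-negative solutions to x_1+…+x_4 = 10 is C(13,3) = 286.
Subtract solutions that violate a single cap (substitute x_i' = x_i − (cap_i+1)): x_1 ≥ 3 gives C(10,3) = 120; x_2 ≥ 5 gives C(8,3) = 56; x_3 ≥ 8 gives C(5,3) = 10; x_4 ≥ 8 gives C(5,3) = 10. Together 196.
Add back pairs where two caps are both exceeded: 10 + 0 + 0 + 0 + 0 + 0 = 10.
By inclusion–exclusion the count is 286 − 196 + 10 = 100.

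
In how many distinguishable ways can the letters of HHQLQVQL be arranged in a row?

1680

The 8 letters of HHQLQVQL have repeats: H appearing twice, L appearing twice, and Q appearing 3 times.
The number of distinct arrangements is 8!/(3!·2!·2!) = 40320/24 = 1680.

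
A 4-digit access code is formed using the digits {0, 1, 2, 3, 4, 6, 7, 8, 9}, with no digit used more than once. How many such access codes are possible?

3024

With no repetition, fill the 4 digits in order: 9 choices, then 8, down to 6.
9 × 8 × 7 × 6 = 3024.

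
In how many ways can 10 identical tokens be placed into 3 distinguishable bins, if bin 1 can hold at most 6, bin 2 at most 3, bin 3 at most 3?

6

Without the upper bounds there are C(12,2) = 66 ways to split 10 among 3 bins.
Subtract solutions that violate a single cap (substitute x_i' = x_i − (cap_i+1)): x_1 ≥ 7 gives C(5,2) = 10; x_2 ≥ 4 gives C(8,2) = 28; x_3 ≥ 4 gives C(8,2) = 28. Together 66.
Add back pairs where two caps are both exceeded: 0 + 0 + 6 = 6.
By inclusion–exclusion the count is 66 − 66 + 6 = 6.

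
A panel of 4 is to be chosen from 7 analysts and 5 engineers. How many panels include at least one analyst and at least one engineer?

455

Unrestricted: C(12,4) = 495 ways to pick any 4 of the 12.
Selections missing a whole group: no analysts → C(5,4) = 5; no engineers → C(7,4) = 35.
Both groups omitted at once is impossible, so 495 − 40 = 455.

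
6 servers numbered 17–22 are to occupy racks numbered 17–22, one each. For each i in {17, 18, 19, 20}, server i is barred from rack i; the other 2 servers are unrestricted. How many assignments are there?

Let Aᵢ (for 17 ≤ i ≤ 20) be the placements that put server i in its forbidden rack. Any j of these fix j positions, leaving (6−j)! ways to fill the rest, and there are C(4,j) ways to pick which j.
By inclusion–exclusion, the number of valid placements is Σ_{j=0}^{4} (−1)^j C(4,j)·(6−j)!.
Computing: 720 − 480 + 144 − 24 + 2 = 362.

362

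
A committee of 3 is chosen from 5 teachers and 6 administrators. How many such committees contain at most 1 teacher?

Split by how many teachers are chosen (0 through 1).
Sum: C(5,0)·C(6,3) + C(5,1)·C(6,2) = 20 + 75 = 95.

95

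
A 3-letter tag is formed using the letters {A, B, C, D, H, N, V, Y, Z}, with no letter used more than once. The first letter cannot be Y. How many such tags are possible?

448

The first letter has 9−1 = 8 choices (anything except Y).
The remaining 2 letters are filled from the other 8 symbols without repetition: 8 × 7 = 56.
Total: 8 × 56 = 448.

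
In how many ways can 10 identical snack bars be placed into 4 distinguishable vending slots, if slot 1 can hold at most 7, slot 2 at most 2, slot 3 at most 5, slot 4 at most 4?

79

By stars and bars, unrestricted non-negative solutions to x_1+…+x_4 = 10 number C(10+3,3) = 286.
Subtract solutions that violate a single cap (substitute x_i' = x_i − (cap_i+1)): x_1 ≥ 8 gives C(5,3) = 10; x_2 ≥ 3 gives C(10,3) = 120; x_3 ≥ 6 gives C(7,3) = 35; x_4 ≥ 5 gives C(8,3) = 56. Together 221.
Add back pairs where two caps are both exceeded: 0 + 0 + 0 + 4 + 10 + 0 = 14.
By inclusion–exclusion the count is 286 − 221 + 14 = 79.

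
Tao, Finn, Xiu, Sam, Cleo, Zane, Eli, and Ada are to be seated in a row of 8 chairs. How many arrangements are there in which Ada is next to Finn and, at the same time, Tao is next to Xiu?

2880

Treat {Ada,Finn} as one block (2 orders) and {Tao,Xiu} as another (2 orders).
That leaves 6 units to arrange: 2 × 2 × 6! = 4 × 720 = 2880.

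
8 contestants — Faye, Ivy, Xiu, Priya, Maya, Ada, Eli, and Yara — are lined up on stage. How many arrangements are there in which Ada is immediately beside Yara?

Glue Ada and Yara into one block (2 internal orders), leaving 7 units to arrange in a row.
That gives 2 × 7! = 2 × 5040 = 10080.

10080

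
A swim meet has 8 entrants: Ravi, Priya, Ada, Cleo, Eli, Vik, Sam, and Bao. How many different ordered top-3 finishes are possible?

There are 8 choices for 1st place, 7 for 2nd, and 6 for 3rd.
That gives 8 × 7 × 6 = 336.

336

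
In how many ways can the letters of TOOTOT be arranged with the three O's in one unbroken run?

Treat the 3 copies of O as a single block. The multiset to arrange is then {OOO, T, T, T}, 4 items in all.
That gives (4)!/(3!) = 4 arrangements.

4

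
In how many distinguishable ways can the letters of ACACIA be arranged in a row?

Letter multiplicities in ACACIA: A×3, C×2, I×1.
Dividing 6! = 720 by 3!·2! = 12 for the repeated letters gives 60.

60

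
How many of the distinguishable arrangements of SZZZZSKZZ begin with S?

Fix S in the first position and arrange the remaining 8 letters.
Those 8 letters have Z appearing 6 times, giving (8)!/(6!) = 56.

56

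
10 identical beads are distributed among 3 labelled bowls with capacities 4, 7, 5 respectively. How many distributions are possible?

By stars and bars, unrestricted non-negative solutions to x_1+…+x_3 = 10 number C(10+2,2) = 66.
Subtract solutions that violate a single cap (substitute x_i' = x_i − (cap_i+1)): x_1 ≥ 5 gives C(7,2) = 21; x_2 ≥ 8 gives C(4,2) = 6; x_3 ≥ 6 gives C(6,2) = 15. Together 42.
No two caps can be exceeded simultaneously, so the pair terms are all 0.
By inclusion–exclusion the count is 66 − 42 + 0 = 24.

24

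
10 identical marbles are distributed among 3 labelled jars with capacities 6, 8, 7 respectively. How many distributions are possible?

Ignoring the caps, the number of non-negative solutions to x_1+…+x_3 = 10 is C(12,2) = 66.
Subtract solutions that violate a single cap (substitute x_i' = x_i − (cap_i+1)): x_1 ≥ 7 gives C(5,2) = 10; x_2 ≥ 9 gives C(3,2) = 3; x_3 ≥ 8 gives C(4,2) = 6. Together 19.
No two caps can be exceeded simultaneously, so the pair terms are all 0.
By inclusion–exclusion the count is 66 − 19 + 0 = 47.

47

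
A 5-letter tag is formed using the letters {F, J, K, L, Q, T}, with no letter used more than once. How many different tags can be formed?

With no repetition, fill the 5 letters in order: 6 choices, then 5, down to 2.
That product is 6 × 5 × 4 × 3 × 2 = 720.

720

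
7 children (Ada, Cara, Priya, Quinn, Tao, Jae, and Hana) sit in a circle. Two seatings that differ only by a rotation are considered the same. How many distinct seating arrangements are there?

Seat Ada anywhere (absorbing the rotational symmetry), then permute the other 6: (6)! = 720.

720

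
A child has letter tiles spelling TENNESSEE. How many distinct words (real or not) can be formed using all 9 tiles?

TENNESSEE has 9 letters with E appearing 4 times, N appearing twice, and S appearing twice.
Dividing 9! = 362880 by 4!·2!·2! = 96 for the repeated letters gives 3780.

3780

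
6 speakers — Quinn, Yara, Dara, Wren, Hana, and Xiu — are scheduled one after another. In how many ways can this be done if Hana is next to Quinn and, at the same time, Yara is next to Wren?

96

Treat {Hana,Quinn} as one block (2 orders) and {Yara,Wren} as another (2 orders).
That leaves 4 units to arrange: 2 × 2 × 4! = 4 × 24 = 96.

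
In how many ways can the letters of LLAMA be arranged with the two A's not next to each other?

There are 5!/(2!·2!) = 30 arrangements of LLAMA in total.
Arrangements with the A's together: treat AA as one letter, giving (4)!/(2!) = 12.
Hence 30 − 12 = 18.

18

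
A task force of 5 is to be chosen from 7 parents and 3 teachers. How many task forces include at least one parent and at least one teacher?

231

Total 5-person selections from all 10: C(10,5) = 252.
Subtract selections that omit an entire group: no parents → C(3,5) = 0; no teachers → C(7,5) = 21.
Both groups omitted at once is impossible, so 252 − 21 = 231.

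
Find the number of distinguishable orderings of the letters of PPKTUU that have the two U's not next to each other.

120

Total arrangements of PPKTUU: 6!/(2!·2!) = 180.
Arrangements with the U's together: treat UU as one letter, giving (5)!/(2!) = 60.
Subtracting, 180 − 60 = 120 arrangements keep the U's apart.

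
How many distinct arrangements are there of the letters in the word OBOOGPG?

420

Letter multiplicities in OBOOGPG: B×1, G×2, O×3, P×1.
The number of distinct arrangements is 7!/(3!·2!) = 5040/12 = 420.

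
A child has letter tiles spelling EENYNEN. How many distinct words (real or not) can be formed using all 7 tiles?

140

EENYNEN has 7 letters with E appearing 3 times and N appearing 3 times.
Dividing 7! = 5040 by 3!·3! = 36 for the repeated letters gives 140.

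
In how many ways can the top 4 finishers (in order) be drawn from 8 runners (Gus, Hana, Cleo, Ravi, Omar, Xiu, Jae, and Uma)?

There are 8 choices for 1st place, 7 for 2nd, and so on down to 5 for position 4.
That gives 8 × 7 × 6 × 5 = 1680.

1680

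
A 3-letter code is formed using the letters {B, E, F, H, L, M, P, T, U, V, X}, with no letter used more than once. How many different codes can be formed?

This is a permutation of 3 out of 11: P(11,3) = 11!/8!.
That product is 11 × 10 × 9 = 990.

990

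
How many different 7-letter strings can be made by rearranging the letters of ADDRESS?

1260

The 7 letters of ADDRESS have repeats: D appearing twice and S appearing twice.
So there are 7! / (2!·2!) = 1260 distinguishable arrangements.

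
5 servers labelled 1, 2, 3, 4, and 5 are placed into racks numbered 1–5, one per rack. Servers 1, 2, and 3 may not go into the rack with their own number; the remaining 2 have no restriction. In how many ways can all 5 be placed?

64

Let Aᵢ (for i ∈ {1, 2, 3}) be the placements that put server i in its forbidden rack. Any j of these fix j positions, leaving (5−j)! ways to fill the rest, and there are C(3,j) ways to pick which j.
By inclusion–exclusion, the number of valid placements is Σ_{j=0}^{3} (−1)^j C(3,j)·(5−j)!.
Computing: 120 − 72 + 18 − 2 = 64.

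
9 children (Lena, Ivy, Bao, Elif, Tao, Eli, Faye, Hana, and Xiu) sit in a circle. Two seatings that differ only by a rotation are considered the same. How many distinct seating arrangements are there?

Seat Lena anywhere (absorbing the rotational symmetry), then permute the other 8: (8)! = 40320.

40320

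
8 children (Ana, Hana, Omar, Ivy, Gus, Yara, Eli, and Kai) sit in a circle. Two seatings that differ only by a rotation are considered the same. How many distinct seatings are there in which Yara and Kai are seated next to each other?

1440

Treat {Yara, Kai} as one unit (2 internal orders) and seat the resulting 7 units around the table: (6)! circular arrangements.
So 2 × (6)! = 2 × 720 = 1440.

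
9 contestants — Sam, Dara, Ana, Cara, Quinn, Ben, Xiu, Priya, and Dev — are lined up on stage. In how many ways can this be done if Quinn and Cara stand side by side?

80640

Glue Quinn and Cara into one block (2 internal orders), leaving 8 units to arrange in a row.
That gives 2 × 8! = 2 × 40320 = 80640.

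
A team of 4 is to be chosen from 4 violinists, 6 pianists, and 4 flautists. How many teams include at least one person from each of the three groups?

528

Total 4-person selections from all 14: C(14,4) = 1001.
Selections missing a whole group: no violinists → C(10,4) = 210; no pianists → C(8,4) = 70; no flautists → C(10,4) = 210.
Add back selections omitting two groups (i.e. drawn from a single group): C(4,4) + C(6,4) + C(4,4) = 17.
By inclusion–exclusion: 1001 − 490 + 17 = 528.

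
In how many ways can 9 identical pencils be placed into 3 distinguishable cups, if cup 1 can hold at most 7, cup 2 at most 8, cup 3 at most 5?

41

Without the upper bounds there are C(11,2) = 55 ways to split 9 among 3 cups.
Subtract solutions that violate a single cap (substitute x_i' = x_i − (cap_i+1)): x_1 ≥ 8 gives C(3,2) = 3; x_2 ≥ 9 gives C(2,2) = 1; x_3 ≥ 6 gives C(5,2) = 10. Together 14.
No two caps can be exceeded simultaneously, so the pair terms are all 0.
By inclusion–exclusion the count is 55 − 14 + 0 = 41.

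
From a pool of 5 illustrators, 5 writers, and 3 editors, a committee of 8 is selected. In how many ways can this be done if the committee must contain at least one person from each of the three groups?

1240

Unrestricted: C(13,8) = 1287 ways to pick any 8 of the 13.
Subtract selections that omit an entire group: no illustrators → C(8,8) = 1; no writers → C(8,8) = 1; no editors → C(10,8) = 45.
Add back selections omitting two groups (i.e. drawn from a single group): C(5,8) + C(5,8) + C(3,8) = 0.
By inclusion–exclusion: 1287 − 47 + 0 = 1240.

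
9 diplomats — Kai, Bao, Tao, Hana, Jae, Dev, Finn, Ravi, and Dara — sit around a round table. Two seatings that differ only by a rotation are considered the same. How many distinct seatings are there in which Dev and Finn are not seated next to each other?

30240

All circular seatings of 9 people number (8)! = 40320.
Those with Dev next to Finn: fuse the pair into one unit and seat 8 units around a circle — 2·(7)! = 10080.
Subtracting, 40320 − 10080 = 30240.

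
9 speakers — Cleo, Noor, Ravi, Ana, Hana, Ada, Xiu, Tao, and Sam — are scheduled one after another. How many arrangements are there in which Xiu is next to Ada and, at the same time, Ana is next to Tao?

Treat {Xiu,Ada} as one block (2 orders) and {Ana,Tao} as another (2 orders).
That leaves 7 units to arrange: 2 × 2 × 7! = 4 × 5040 = 20160.

20160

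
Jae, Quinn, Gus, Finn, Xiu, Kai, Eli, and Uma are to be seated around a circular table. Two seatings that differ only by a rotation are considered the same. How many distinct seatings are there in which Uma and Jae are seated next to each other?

Glue Uma and Jae into a block (2 internal orders). Seating 7 units around a circle gives (6)! arrangements.
So 2 × (6)! = 2 × 720 = 1440.

1440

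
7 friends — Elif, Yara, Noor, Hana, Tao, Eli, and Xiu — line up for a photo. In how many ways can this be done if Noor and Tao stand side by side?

1440

Place the 5 others and the Noor-Tao pair as 6 objects in a line; the pair has 2 internal arrangements.
That gives 2 × 6! = 2 × 720 = 1440.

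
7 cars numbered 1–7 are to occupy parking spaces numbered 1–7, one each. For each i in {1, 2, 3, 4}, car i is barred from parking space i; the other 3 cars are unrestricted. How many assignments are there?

2790

Let Aᵢ (for 1 ≤ i ≤ 4) be the placements that put car i in its forbidden parking space. Any j of these fix j positions, leaving (7−j)! ways to fill the rest, and there are C(4,j) ways to pick which j.
By inclusion–exclusion, the number of valid placements is Σ_{j=0}^{4} (−1)^j C(4,j)·(7−j)!.
Computing: 5040 − 2880 + 720 − 96 + 6 = 2790.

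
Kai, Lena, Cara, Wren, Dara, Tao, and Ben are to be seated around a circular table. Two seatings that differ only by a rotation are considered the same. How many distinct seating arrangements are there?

Seat Kai anywhere (absorbing the rotational symmetry), then permute the other 6: (6)! = 720.

720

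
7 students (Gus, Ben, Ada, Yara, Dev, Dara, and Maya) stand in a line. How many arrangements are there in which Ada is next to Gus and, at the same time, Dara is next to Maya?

Treat {Ada,Gus} as one block (2 orders) and {Dara,Maya} as another (2 orders).
That leaves 5 units to arrange: 2 × 2 × 5! = 4 × 120 = 480.

480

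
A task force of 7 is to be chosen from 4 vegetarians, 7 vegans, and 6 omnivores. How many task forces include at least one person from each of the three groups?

Unrestricted: C(17,7) = 19448 ways to pick any 7 of the 17.
Subtract selections that omit an entire group: no vegetarians → C(13,7) = 1716; no vegans → C(10,7) = 120; no omnivores → C(11,7) = 330.
Add back selections omitting two groups (i.e. drawn from a single group): C(4,7) + C(7,7) + C(6,7) = 1.
By inclusion–exclusion: 19448 − 2166 + 1 = 17283.

17283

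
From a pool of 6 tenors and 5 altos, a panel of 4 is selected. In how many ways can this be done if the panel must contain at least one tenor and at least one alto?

Unrestricted: C(11,4) = 330 ways to pick any 4 of the 11.
Subtract selections that omit an entire group: no tenors → C(5,4) = 5; no altos → C(6,4) = 15.
Both groups omitted at once is impossible, so 330 − 20 = 310.

310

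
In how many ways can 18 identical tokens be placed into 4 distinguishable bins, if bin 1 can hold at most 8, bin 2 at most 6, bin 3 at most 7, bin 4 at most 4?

109

By stars and bars, unrestricted non-negative solutions to x_1+…+x_4 = 18 number C(18+3,3) = 1330.
Subtract solutions that violate a single cap (substitute x_i' = x_i − (cap_i+1)): x_1 ≥ 9 gives C(12,3) = 220; x_2 ≥ 7 gives C(14,3) = 364; x_3 ≥ 8 gives C(13,3) = 286; x_4 ≥ 5 gives C(16,3) = 560. Together 1430.
Add back pairs where two caps are both exceeded: 10 + 4 + 35 + 20 + 84 + 56 = 209.
By inclusion–exclusion the count is 1330 − 1430 + 209 = 109.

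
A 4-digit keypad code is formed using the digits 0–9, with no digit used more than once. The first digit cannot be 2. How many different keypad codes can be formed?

The first digit has 10−1 = 9 choices (anything except 2).
The remaining 3 digits are filled from the other 9 symbols without repetition: 9 × 8 × 7 = 504.
Total: 9 × 504 = 4536.

4536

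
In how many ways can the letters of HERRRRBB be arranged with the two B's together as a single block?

Treat the 2 copies of B as a single block. The multiset to arrange is then {BB, E, H, R, R, R, R}, 7 items in all.
That gives (7)!/(4!) = 210 arrangements.

210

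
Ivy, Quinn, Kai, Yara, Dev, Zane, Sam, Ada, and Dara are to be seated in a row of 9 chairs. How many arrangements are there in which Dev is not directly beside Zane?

There are 9! = 362880 arrangements in all. If Dev and Zane are adjacent, merging them into one block gives 2·(8)! = 80640 arrangements.
Complementary counting: 362880 − 80640 = 282240.

282240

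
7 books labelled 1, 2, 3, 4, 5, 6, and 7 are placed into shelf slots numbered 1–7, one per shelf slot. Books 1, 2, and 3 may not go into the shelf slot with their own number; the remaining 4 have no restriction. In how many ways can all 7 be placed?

Let Aᵢ (for i ∈ {1, 2, 3}) be the placements that put book i in its forbidden shelf slot. Any j of these fix j positions, leaving (7−j)! ways to fill the rest, and there are C(3,j) ways to pick which j.
By inclusion–exclusion, the number of valid placements is Σ_{j=0}^{3} (−1)^j C(3,j)·(7−j)!.
Computing: 5040 − 2160 + 360 − 24 = 3216.

3216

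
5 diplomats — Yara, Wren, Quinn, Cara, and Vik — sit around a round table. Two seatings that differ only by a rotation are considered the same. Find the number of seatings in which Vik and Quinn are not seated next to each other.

Without the restriction there are (4)! = 24 seatings.
Seatings with Vik beside Quinn: treat them as a block with 2 internal orders, giving 2 × (3)! = 12.
Subtracting, 24 − 12 = 12.

12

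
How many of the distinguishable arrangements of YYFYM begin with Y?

12

With the first slot taken by Y, it remains to arrange the other 4 letters (YFYM).
Those 4 letters have Y appearing twice, giving (4)!/(2!) = 12.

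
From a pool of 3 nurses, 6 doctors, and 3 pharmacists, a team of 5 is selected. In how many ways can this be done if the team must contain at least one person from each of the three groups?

540

With no constraint there are C(12,5) = 792 possible selections.
Subtract selections that omit an entire group: no nurses → C(9,5) = 126; no doctors → C(6,5) = 6; no pharmacists → C(9,5) = 126.
Add back selections omitting two groups (i.e. drawn from a single group): C(3,5) + C(6,5) + C(3,5) = 6.
By inclusion–exclusion: 792 − 258 + 6 = 540.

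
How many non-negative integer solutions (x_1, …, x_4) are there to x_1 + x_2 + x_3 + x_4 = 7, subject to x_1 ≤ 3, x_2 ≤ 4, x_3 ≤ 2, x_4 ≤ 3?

Ignoring the caps, the number of non-negative solutions to x_1+…+x_4 = 7 is C(10,3) = 120.
Subtract solutions that violate a single cap (substitute x_i' = x_i − (cap_i+1)): x_1 ≥ 4 gives C(6,3) = 20; x_2 ≥ 5 gives C(5,3) = 10; x_3 ≥ 3 gives C(7,3) = 35; x_4 ≥ 4 gives C(6,3) = 20. Together 85.
Add back pairs where two caps are both exceeded: 0 + 1 + 0 + 0 + 0 + 1 = 2.
By inclusion–exclusion the count is 120 − 85 + 2 = 37.

37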